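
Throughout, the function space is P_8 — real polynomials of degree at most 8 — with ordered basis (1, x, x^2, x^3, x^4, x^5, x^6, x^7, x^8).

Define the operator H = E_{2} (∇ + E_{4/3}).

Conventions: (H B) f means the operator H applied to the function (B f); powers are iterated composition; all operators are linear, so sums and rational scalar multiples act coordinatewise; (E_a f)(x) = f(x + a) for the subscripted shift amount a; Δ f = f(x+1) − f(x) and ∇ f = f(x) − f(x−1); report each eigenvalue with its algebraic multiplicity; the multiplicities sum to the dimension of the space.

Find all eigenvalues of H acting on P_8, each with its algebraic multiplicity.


λ = 1 (multiplicity 9)

image of 1: 1
image of x: x + 13/3
image of x^2: x^2 + (26/3)x + 127/9
image of x^3: x^3 + 13x^2 + (127/3)x + 1189/27
image of x^4: x^4 + (52/3)x^3 + (254/3)x^2 + (4756/27)x + 11215/81
image of x^5: x^5 + (65/3)x^4 + (1270/9)x^3 + (11890/27)x^2 + (56075/81)x + 107533/243
image of x^6: x^6 + 26x^5 + (635/3)x^4 + (23780/27)x^3 + (56075/27)x^2 + (215066/81)x + 1045927/729
image of x^7: x^7 + (91/3)x^6 + (889/3)x^5 + (41615/27)x^4 + (392525/81)x^3 + (752731/81)x^2 + (7321489/729)x + 10277749/2187
image of x^8: x^8 + (104/3)x^7 + (3556/9)x^6 + (66584/27)x^5 + (785050/81)x^4 + (6021848/243)x^3 + (29285956/729)x^2 + (82221992/2187)x + 101673055/6561
the matrix is upper triangular; its diagonal is (1, 1, 1, 1, 1, 1, 1, 1, 1)
for a triangular matrix the eigenvalues are the diagonal entries, with algebraic multiplicity their repetition count


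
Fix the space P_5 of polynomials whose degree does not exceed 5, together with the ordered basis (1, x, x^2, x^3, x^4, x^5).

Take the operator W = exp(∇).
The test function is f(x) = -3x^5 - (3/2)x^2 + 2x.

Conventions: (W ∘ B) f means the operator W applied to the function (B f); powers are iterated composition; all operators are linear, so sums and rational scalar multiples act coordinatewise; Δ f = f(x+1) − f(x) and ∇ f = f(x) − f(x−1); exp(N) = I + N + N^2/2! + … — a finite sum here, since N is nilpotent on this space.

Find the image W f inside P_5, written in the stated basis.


the image equals g(x) = -3x^5 - 15x^4 + (57/2)x^2 - 16x - 4

order-1 term: -15x^4 + 30x^3 - 30x^2 + 12x + 1/2
order-2 term: -30x^3 + 90x^2 - 105x + 87/2
order-3 term: -30x^2 + 90x - 75
order-4 term: -15x + 30
order-5 term: -3
the series for exp(∇) f terminates at order 5
exp(∇) f = -3x^5 - 15x^4 + (57/2)x^2 - 16x - 4


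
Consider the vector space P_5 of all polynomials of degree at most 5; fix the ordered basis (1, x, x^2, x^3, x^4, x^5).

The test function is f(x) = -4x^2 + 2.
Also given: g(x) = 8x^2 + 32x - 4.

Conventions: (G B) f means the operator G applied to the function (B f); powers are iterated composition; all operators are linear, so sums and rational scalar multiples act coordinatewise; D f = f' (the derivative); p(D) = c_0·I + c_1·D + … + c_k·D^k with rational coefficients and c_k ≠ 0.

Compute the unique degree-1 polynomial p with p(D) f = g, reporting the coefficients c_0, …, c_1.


c_0 = -2, c_1 = -4

D^0 f = -4x^2 + 2
D^1 f = -8x
matching coefficients of g against c_0 f + c_1 Df + … from the top degree down determines the c_i
solution: c_0 = -2, c_1 = -4


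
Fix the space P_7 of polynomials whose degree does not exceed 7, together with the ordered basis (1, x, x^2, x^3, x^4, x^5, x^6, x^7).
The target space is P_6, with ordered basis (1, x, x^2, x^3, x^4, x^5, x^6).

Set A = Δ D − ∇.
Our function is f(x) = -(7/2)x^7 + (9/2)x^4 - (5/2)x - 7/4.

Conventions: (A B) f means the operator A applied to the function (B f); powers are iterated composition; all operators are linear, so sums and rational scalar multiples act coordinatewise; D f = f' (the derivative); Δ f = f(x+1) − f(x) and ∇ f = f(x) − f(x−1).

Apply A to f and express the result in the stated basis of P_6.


the result is g(x) = (49/2)x^6 - (441/2)x^5 - 245x^4 - (1261/2)x^3 - 213x^2 - (271/2)x + 4

D f = -(49/2)x^6 + 18x^3 - 5/2
Δ D f = -147x^5 - (735/2)x^4 - 490x^3 - (627/2)x^2 - 93x - 13/2
∇ f = -(49/2)x^6 + (147/2)x^5 - (245/2)x^4 + (281/2)x^3 - (201/2)x^2 + (85/2)x - 21/2
(-∇) f = (49/2)x^6 - (147/2)x^5 + (245/2)x^4 - (281/2)x^3 + (201/2)x^2 - (85/2)x + 21/2
(Δ D − ∇) f = (49/2)x^6 - (441/2)x^5 - 245x^4 - (1261/2)x^3 - 213x^2 - (271/2)x + 4


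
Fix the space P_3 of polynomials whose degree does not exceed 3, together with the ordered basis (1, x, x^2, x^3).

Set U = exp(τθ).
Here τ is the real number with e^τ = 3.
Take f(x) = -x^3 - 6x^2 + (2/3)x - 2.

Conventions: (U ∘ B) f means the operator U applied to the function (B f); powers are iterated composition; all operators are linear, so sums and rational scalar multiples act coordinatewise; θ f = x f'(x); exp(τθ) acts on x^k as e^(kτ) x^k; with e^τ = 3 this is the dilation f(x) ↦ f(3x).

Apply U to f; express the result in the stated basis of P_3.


the result is g(x) = -27x^3 - 54x^2 + 2x - 2

exp(τθ) x^k = e^(kτ) x^k; with e^τ = 3 this sends x^k to 3^k x^k
x ↦ 3 x
x^2 ↦ 9 x^2
x^3 ↦ 27 x^3
applying this coordinatewise to f: exp(τθ) f = -27x^3 - 54x^2 + 2x - 2


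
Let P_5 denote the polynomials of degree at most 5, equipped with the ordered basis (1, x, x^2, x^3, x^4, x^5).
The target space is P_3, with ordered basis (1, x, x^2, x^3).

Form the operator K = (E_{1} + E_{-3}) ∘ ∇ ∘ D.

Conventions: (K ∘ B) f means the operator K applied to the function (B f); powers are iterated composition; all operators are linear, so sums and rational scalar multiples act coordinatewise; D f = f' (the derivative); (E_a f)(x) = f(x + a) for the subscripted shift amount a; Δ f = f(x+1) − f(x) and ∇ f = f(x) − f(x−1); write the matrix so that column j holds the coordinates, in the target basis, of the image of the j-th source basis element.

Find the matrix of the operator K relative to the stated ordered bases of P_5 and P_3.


the matrix is [[0, 0, 4, -18, 152, -870]; [0, 0, 0, 12, -72, 760]; [0, 0, 0, 0, 24, -180]; [0, 0, 0, 0, 0, 40]] (rows listed top to bottom)

image of 1: 0
image of x: 0
image of x^2: 4
image of x^3: 12x - 18
image of x^4: 24x^2 - 72x + 152
image of x^5: 40x^3 - 180x^2 + 760x - 870
each image's coordinates form column j of the matrix


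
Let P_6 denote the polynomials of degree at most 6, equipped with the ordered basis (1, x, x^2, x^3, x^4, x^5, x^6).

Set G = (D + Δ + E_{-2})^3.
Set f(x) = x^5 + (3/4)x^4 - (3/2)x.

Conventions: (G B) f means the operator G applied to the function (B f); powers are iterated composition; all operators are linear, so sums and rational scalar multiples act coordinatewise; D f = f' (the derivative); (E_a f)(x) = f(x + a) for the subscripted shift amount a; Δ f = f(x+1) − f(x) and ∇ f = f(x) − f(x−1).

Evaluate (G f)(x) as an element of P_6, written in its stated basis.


D f = 5x^4 + 3x^3 - 3/2
Δ f = 5x^4 + 13x^3 + (29/2)x^2 + 8x + 1/4
E_{-2} f = x^5 - (37/4)x^4 + 34x^3 - 62x^2 + (109/2)x - 17
(D + Δ + E_{-2}) f = x^5 + (3/4)x^4 + 50x^3 - (95/2)x^2 + (125/2)x - 73/4
D (D + Δ + E_{-2}) f = 5x^4 + 3x^3 + 150x^2 - 95x + 125/2
Δ (D + Δ + E_{-2}) f = 5x^4 + 13x^3 + (329/2)x^2 + 63x + 267/4
E_{-2} (D + Δ + E_{-2}) f = x^5 - (37/4)x^4 + 84x^3 - (819/2)x^2 + (1817/2)x - 3013/4
(D + Δ + E_{-2}) (D + Δ + E_{-2}) f = x^5 + (3/4)x^4 + 100x^3 - 95x^2 + (1753/2)x - 624
D (D + Δ + E_{-2}) (D + Δ + E_{-2}) f = 5x^4 + 3x^3 + 300x^2 - 190x + 1753/2
Δ (D + Δ + E_{-2}) (D + Δ + E_{-2}) f = 5x^4 + 13x^3 + (629/2)x^2 + 118x + 3533/4
E_{-2} (D + Δ + E_{-2}) (D + Δ + E_{-2}) f = x^5 - (37/4)x^4 + 134x^3 - 757x^2 + (5025/2)x - 3577
(D + Δ + E_{-2}) (D + Δ + E_{-2}) (D + Δ + E_{-2}) f = x^5 + (3/4)x^4 + 150x^3 - (285/2)x^2 + (4881/2)x - 7269/4

the image equals g(x) = x^5 + (3/4)x^4 + 150x^3 - (285/2)x^2 + (4881/2)x - 7269/4


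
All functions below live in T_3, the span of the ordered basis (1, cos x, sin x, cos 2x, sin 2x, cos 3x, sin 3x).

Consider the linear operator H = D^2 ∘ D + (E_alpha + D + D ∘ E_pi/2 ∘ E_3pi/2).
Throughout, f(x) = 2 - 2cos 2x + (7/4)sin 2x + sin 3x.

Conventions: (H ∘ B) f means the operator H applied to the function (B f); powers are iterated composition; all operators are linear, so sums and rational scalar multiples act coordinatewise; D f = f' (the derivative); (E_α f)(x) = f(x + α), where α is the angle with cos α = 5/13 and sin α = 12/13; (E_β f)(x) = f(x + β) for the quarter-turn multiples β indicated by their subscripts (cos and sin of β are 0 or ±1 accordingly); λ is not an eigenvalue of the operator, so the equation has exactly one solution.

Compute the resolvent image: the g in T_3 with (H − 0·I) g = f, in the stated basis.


g(x) = 2 + (1211/1913)cos 2x + (3615/7652)sin 2x + (9393/201170)cos 3x - (407/201170)sin 3x

write g with unknown coordinates in the stated basis and equate coefficients in (H − 0·I) g = f
solving from the highest basis element down gives g = 2 + (1211/1913)cos 2x + (3615/7652)sin 2x + (9393/201170)cos 3x - (407/201170)sin 3x
check: H g = 2 - 2cos 2x + (7/4)sin 2x + sin 3x
so H g − 0·g = 2 - 2cos 2x + (7/4)sin 2x + sin 3x = f ✓


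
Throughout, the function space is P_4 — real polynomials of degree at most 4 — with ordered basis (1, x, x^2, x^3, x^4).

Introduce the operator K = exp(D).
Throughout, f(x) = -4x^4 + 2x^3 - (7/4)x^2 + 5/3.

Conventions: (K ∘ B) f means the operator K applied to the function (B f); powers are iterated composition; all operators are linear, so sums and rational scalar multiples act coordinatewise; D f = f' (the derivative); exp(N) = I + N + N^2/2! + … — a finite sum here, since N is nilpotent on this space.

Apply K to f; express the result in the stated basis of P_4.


the image equals g(x) = -4x^4 - 14x^3 - (79/4)x^2 - (27/2)x - 25/12

order-1 term: -16x^3 + 6x^2 - (7/2)x
order-2 term: -24x^2 + 6x - 7/4
order-3 term: -16x + 2
order-4 term: -4
the series for exp(D) f terminates at order 4
exp(D) f = -4x^4 - 14x^3 - (79/4)x^2 - (27/2)x - 25/12


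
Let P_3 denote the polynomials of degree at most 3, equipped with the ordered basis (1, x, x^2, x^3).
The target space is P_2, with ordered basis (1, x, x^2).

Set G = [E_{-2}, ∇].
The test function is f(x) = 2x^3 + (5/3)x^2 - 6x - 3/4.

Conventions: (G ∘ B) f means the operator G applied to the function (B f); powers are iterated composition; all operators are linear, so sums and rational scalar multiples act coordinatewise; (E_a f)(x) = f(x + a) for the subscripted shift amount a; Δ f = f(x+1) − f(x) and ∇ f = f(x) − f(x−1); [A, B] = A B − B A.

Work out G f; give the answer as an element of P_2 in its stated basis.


the image equals g(x) = 0

∇ f = 6x^2 - (8/3)x - 17/3
E_{-2} ∇ f = 6x^2 - (80/3)x + 71/3
E_{-2} f = 2x^3 - (31/3)x^2 + (34/3)x + 23/12
∇ E_{-2} f = 6x^2 - (80/3)x + 71/3
[E_{-2}, ∇] f = 0


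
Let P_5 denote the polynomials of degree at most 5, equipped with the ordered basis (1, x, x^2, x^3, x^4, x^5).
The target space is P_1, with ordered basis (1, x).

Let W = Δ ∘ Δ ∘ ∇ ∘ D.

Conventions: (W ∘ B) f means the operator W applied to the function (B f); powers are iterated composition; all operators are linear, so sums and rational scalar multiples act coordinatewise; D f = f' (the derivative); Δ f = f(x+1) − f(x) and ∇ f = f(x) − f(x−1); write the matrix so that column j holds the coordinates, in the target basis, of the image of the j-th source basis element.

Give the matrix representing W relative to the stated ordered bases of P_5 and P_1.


the matrix is [[0, 0, 0, 0, 24, 60]; [0, 0, 0, 0, 0, 120]] (rows listed top to bottom)

image of 1: 0
image of x: 0
image of x^2: 0
image of x^3: 0
image of x^4: 24
image of x^5: 120x + 60
each image's coordinates form column j of the matrix


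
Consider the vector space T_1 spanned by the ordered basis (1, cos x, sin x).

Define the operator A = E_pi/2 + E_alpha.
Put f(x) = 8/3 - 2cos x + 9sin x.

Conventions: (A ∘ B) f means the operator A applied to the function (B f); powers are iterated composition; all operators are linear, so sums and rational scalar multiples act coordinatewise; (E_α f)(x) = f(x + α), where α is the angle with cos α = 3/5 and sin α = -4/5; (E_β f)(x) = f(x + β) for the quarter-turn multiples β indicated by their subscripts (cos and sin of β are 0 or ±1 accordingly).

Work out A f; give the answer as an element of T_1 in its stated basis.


the image equals g(x) = 16/3 + (3/5)cos x + (29/5)sin x

E_pi/2 f = 8/3 + 9cos x + 2sin x
E_alpha f = 8/3 - (42/5)cos x + (19/5)sin x
(E_pi/2 + E_alpha) f = 16/3 + (3/5)cos x + (29/5)sin x


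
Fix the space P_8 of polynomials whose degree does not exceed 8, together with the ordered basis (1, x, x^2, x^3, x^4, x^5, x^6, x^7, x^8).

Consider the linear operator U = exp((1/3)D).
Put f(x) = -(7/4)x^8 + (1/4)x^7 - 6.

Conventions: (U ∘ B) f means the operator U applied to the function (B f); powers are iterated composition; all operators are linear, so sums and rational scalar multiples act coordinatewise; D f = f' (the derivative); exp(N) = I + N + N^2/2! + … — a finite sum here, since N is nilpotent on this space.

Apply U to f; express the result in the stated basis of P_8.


order-1 term: -(14/3)x^7 + (7/12)x^6
order-2 term: -(49/9)x^6 + (7/12)x^5
order-3 term: -(98/27)x^5 + (35/108)x^4
order-4 term: -(245/162)x^4 + (35/324)x^3
order-5 term: -(98/243)x^3 + (7/324)x^2
order-6 term: -(49/729)x^2 + (7/2916)x
order-7 term: -(14/2187)x + 1/8748
order-8 term: -7/26244
the series for exp((1/3)D) f terminates at order 8
exp((1/3)D) f = -(7/4)x^8 - (53/12)x^7 - (175/36)x^6 - (329/108)x^5 - (385/324)x^4 - (287/972)x^3 - (133/2916)x^2 - (35/8748)x - 39367/6561

g(x) = -(7/4)x^8 - (53/12)x^7 - (175/36)x^6 - (329/108)x^5 - (385/324)x^4 - (287/972)x^3 - (133/2916)x^2 - (35/8748)x - 39367/6561


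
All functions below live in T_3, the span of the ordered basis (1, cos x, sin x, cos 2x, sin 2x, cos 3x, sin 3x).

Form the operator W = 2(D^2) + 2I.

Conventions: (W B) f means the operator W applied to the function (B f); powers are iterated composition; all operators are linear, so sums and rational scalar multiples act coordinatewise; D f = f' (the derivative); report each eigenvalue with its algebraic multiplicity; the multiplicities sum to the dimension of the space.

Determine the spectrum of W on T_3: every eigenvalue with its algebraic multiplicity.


λ = -16 (multiplicity 2), λ = -6 (multiplicity 2), λ = 0 (multiplicity 2), λ = 2 (multiplicity 1)

image of 1: 2
image of cos x: 0
image of sin x: 0
image of cos 2x: -6cos 2x
image of sin 2x: -6sin 2x
image of cos 3x: -16cos 3x
image of sin 3x: -16sin 3x
the matrix is diagonal; its diagonal is (2, 0, 0, -6, -6, -16, -16)
for a triangular matrix the eigenvalues are the diagonal entries, with algebraic multiplicity their repetition count


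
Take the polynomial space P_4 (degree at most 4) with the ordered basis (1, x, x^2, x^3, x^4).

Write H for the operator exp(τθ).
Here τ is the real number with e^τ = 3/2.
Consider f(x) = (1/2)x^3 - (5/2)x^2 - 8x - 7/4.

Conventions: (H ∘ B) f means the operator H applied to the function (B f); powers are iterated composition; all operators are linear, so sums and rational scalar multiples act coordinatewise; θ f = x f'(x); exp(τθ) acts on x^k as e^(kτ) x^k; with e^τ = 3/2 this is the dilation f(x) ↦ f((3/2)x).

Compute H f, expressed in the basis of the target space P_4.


exp(τθ) x^k = e^(kτ) x^k; with e^τ = 3/2 this sends x^k to (3/2)^k x^k
x ↦ 3/2 x
x^2 ↦ 9/4 x^2
x^3 ↦ 27/8 x^3
applying this coordinatewise to f: exp(τθ) f = (27/16)x^3 - (45/8)x^2 - 12x - 7/4

the result is g(x) = (27/16)x^3 - (45/8)x^2 - 12x - 7/4


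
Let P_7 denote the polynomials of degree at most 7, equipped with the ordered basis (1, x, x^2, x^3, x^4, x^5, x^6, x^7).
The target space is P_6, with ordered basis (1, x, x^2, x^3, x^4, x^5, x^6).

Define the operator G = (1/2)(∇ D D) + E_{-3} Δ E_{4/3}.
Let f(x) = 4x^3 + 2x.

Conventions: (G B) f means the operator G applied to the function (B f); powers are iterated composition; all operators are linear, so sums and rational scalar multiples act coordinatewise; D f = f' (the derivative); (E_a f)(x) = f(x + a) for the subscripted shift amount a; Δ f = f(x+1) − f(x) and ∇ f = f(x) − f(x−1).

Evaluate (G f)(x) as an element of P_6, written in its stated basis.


D f = 12x^2 + 2
D D f = 24x
∇ D D f = 24
((1/2)(∇ D D)) f = 12
E_{4/3} f = 4x^3 + 16x^2 + (70/3)x + 328/27
Δ E_{4/3} f = 12x^2 + 44x + 130/3
E_{-3} Δ E_{4/3} f = 12x^2 - 28x + 58/3
((1/2)(∇ D D) + E_{-3} Δ E_{4/3}) f = 12x^2 - 28x + 94/3

the image equals g(x) = 12x^2 - 28x + 94/3


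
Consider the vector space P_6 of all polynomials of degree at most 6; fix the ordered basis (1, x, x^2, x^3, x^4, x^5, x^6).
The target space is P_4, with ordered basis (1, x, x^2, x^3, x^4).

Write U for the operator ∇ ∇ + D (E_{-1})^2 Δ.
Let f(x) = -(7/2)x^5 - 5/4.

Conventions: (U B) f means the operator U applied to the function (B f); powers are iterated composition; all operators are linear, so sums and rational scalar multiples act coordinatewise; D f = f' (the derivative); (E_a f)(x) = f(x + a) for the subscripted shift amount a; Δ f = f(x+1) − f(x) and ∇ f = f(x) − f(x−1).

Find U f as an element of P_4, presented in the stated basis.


∇ f = -(35/2)x^4 + 35x^3 - 35x^2 + (35/2)x - 7/2
∇ ∇ f = -70x^3 + 210x^2 - 245x + 105
Δ f = -(35/2)x^4 - 35x^3 - 35x^2 - (35/2)x - 7/2
E_{-1} Δ f = -(35/2)x^4 + 35x^3 - 35x^2 + (35/2)x - 7/2
E_{-1} E_{-1} Δ f = -(35/2)x^4 + 105x^3 - 245x^2 + (525/2)x - 217/2
D (E_{-1})^2 Δ f = -70x^3 + 315x^2 - 490x + 525/2
(∇ ∇ + D (E_{-1})^2 Δ) f = -140x^3 + 525x^2 - 735x + 735/2

g(x) = -140x^3 + 525x^2 - 735x + 735/2


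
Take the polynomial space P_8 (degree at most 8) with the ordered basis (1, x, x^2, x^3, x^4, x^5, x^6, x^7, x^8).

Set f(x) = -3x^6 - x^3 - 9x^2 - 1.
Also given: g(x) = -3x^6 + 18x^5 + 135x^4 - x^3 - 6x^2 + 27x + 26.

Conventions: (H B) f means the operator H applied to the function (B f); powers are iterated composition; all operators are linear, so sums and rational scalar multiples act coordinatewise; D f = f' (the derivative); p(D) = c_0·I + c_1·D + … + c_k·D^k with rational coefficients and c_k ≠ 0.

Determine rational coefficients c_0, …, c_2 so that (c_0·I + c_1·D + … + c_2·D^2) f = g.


D^0 f = -3x^6 - x^3 - 9x^2 - 1
D^1 f = -18x^5 - 3x^2 - 18x
D^2 f = -90x^4 - 6x - 18
matching coefficients of g against c_0 f + c_1 Df + … from the top degree down determines the c_i
solution: c_0 = 1, c_1 = -1, c_2 = -3/2

p(D) = I − D − (3/2)·D^2, i.e. c_0 = 1, c_1 = -1, c_2 = -3/2


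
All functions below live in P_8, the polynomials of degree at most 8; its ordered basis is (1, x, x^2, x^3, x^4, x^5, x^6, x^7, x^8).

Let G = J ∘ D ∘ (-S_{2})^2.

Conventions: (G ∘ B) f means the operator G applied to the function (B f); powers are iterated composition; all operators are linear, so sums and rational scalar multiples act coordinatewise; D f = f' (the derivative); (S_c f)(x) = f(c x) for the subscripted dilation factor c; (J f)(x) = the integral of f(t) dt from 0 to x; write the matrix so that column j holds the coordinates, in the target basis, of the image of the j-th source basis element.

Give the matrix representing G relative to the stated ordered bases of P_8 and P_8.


image of 1: 0
image of x: 4x
image of x^2: 16x^2
image of x^3: 64x^3
image of x^4: 256x^4
image of x^5: 1024x^5
image of x^6: 4096x^6
image of x^7: 16384x^7
image of x^8: 65536x^8
each image's coordinates form column j of the matrix

the matrix is [[0, 0, 0, 0, 0, 0, 0, 0, 0]; [0, 4, 0, 0, 0, 0, 0, 0, 0]; [0, 0, 16, 0, 0, 0, 0, 0, 0]; [0, 0, 0, 64, 0, 0, 0, 0, 0]; [0, 0, 0, 0, 256, 0, 0, 0, 0]; [0, 0, 0, 0, 0, 1024, 0, 0, 0]; [0, 0, 0, 0, 0, 0, 4096, 0, 0]; [0, 0, 0, 0, 0, 0, 0, 16384, 0]; [0, 0, 0, 0, 0, 0, 0, 0, 65536]] (rows listed top to bottom)


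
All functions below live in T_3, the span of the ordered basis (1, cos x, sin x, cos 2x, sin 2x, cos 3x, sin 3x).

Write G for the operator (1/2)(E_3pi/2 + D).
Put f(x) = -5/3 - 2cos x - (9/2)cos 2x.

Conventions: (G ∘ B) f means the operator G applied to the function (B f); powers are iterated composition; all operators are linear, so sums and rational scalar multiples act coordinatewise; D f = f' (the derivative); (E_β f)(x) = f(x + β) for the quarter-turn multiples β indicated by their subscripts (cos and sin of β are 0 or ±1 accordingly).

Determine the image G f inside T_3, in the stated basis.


E_3pi/2 f = -5/3 - 2sin x + (9/2)cos 2x
D f = 2sin x + 9sin 2x
(E_3pi/2 + D) f = -5/3 + (9/2)cos 2x + 9sin 2x
((1/2)(E_3pi/2 + D)) f = -5/6 + (9/4)cos 2x + (9/2)sin 2x

the image equals g(x) = -5/6 + (9/4)cos 2x + (9/2)sin 2x


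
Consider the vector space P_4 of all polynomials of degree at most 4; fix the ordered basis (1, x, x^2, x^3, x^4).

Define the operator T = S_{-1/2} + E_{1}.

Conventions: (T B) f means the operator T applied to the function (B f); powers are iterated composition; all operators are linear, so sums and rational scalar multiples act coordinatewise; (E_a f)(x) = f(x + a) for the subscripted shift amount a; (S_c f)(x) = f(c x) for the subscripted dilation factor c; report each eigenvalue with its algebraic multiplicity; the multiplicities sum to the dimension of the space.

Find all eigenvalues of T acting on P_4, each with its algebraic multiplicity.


λ = 1/2 (multiplicity 1), λ = 7/8 (multiplicity 1), λ = 17/16 (multiplicity 1), λ = 5/4 (multiplicity 1), λ = 2 (multiplicity 1)

image of 1: 2
image of x: (1/2)x + 1
image of x^2: (5/4)x^2 + 2x + 1
image of x^3: (7/8)x^3 + 3x^2 + 3x + 1
image of x^4: (17/16)x^4 + 4x^3 + 6x^2 + 4x + 1
the matrix is upper triangular; its diagonal is (2, 1/2, 5/4, 7/8, 17/16)
for a triangular matrix the eigenvalues are the diagonal entries, with algebraic multiplicity their repetition count


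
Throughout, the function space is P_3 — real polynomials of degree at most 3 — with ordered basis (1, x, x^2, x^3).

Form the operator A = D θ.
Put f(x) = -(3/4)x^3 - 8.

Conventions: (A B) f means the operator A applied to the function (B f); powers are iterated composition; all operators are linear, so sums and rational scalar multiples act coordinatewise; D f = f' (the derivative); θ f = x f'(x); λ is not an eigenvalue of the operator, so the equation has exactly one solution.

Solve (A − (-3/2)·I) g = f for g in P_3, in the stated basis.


the result is g(x) = -(1/2)x^3 + 3x^2 - 8x

write g with unknown coordinates in the stated basis and equate coefficients in (A − (-3/2)·I) g = f
solving from the highest basis element down gives g = -(1/2)x^3 + 3x^2 - 8x
check: A g = -(9/2)x^2 + 12x - 8
so A g − (-3/2)·g = -(3/4)x^3 - 8 = f ✓


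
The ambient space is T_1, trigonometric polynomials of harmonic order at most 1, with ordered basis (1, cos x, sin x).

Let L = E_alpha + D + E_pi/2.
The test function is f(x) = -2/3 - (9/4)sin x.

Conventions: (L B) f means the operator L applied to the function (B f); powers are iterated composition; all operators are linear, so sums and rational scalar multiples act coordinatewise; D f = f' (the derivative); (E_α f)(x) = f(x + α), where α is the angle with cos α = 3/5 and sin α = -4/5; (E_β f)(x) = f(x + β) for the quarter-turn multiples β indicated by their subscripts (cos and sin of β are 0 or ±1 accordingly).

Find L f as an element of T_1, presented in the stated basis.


E_alpha f = -2/3 + (9/5)cos x - (27/20)sin x
D f = -(9/4)cos x
E_pi/2 f = -2/3 - (9/4)cos x
(E_alpha + D + E_pi/2) f = -4/3 - (27/10)cos x - (27/20)sin x

the result is g(x) = -4/3 - (27/10)cos x - (27/20)sin x


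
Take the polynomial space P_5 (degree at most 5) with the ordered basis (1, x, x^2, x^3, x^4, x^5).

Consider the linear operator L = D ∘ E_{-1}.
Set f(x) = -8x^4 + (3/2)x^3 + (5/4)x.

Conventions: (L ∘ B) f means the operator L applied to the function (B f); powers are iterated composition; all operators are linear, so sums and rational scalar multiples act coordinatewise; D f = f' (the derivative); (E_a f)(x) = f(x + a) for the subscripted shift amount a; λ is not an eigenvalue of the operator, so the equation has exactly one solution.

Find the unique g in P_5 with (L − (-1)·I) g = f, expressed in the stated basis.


the result is g(x) = -8x^4 + (67/2)x^3 - (393/2)x^2 + (2765/4)x - 4867/4

write g with unknown coordinates in the stated basis and equate coefficients in (L − (-1)·I) g = f
solving from the highest basis element down gives g = -8x^4 + (67/2)x^3 - (393/2)x^2 + (2765/4)x - 4867/4
check: L g = -32x^3 + (393/2)x^2 - 690x + 4867/4
so L g − (-1)·g = -8x^4 + (3/2)x^3 + (5/4)x = f ✓


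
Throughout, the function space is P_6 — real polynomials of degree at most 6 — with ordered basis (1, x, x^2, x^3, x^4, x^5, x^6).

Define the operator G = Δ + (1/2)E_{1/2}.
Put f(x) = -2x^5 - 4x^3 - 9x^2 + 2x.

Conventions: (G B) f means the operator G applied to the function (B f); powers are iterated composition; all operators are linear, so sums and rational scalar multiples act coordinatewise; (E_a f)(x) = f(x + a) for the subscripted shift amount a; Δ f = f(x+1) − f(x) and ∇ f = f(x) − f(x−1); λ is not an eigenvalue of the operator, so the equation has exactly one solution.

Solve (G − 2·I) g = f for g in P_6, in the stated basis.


the image equals g(x) = (4/3)x^5 + (50/9)x^4 + (842/27)x^3 + (3197/27)x^2 + (92827/324)x + 688895/1944

write g with unknown coordinates in the stated basis and equate coefficients in (G − 2·I) g = f
solving from the highest basis element down gives g = (4/3)x^5 + (50/9)x^4 + (842/27)x^3 + (3197/27)x^2 + (92827/324)x + 688895/1944
check: G g = (2/3)x^5 + (100/9)x^4 + (1576/27)x^3 + (6151/27)x^2 + (93151/162)x + 688895/972
so G g − 2·g = -2x^5 - 4x^3 - 9x^2 + 2x = f ✓


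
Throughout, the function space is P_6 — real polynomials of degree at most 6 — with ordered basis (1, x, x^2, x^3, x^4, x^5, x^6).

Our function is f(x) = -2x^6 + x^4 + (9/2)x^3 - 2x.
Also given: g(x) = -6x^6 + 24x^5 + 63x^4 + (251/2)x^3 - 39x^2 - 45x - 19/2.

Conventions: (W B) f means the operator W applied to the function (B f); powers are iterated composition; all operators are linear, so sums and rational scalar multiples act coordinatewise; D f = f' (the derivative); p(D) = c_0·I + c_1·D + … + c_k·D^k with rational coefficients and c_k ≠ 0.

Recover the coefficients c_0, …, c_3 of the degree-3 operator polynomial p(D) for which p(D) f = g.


D^0 f = -2x^6 + x^4 + (9/2)x^3 - 2x
D^1 f = -12x^5 + 4x^3 + (27/2)x^2 - 2
D^2 f = -60x^4 + 12x^2 + 27x
D^3 f = -240x^3 + 24x + 27
matching coefficients of g against c_0 f + c_1 Df + … from the top degree down determines the c_i
solution: c_0 = 3, c_1 = -2, c_2 = -1, c_3 = -1/2

c_0 = 3, c_1 = -2, c_2 = -1, c_3 = -1/2


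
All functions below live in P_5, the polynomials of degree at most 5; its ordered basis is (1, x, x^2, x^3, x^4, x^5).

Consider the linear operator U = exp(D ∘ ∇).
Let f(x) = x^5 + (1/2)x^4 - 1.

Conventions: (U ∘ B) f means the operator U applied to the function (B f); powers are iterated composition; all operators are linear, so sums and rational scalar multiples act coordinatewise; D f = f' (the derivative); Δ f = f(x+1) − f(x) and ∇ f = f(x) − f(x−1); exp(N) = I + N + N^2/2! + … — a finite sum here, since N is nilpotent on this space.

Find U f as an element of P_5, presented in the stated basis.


g(x) = x^5 + (1/2)x^4 + 20x^3 - 24x^2 + 74x - 58

order-1 term: 20x^3 - 24x^2 + 14x - 3
order-2 term: 60x - 54
the series for exp(D ∘ ∇) f terminates at order 2
exp(D ∘ ∇) f = x^5 + (1/2)x^4 + 20x^3 - 24x^2 + 74x - 58


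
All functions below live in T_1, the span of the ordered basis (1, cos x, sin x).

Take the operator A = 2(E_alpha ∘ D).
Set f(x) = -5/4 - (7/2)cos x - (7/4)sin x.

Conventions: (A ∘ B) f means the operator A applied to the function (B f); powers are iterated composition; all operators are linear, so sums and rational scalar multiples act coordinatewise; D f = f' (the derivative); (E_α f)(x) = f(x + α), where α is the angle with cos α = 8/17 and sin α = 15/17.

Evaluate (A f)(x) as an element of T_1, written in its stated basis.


D f = -(7/4)cos x + (7/2)sin x
E_alpha D f = (77/34)cos x + (217/68)sin x
(2(E_alpha ∘ D)) f = (77/17)cos x + (217/34)sin x

the result is g(x) = (77/17)cos x + (217/34)sin x


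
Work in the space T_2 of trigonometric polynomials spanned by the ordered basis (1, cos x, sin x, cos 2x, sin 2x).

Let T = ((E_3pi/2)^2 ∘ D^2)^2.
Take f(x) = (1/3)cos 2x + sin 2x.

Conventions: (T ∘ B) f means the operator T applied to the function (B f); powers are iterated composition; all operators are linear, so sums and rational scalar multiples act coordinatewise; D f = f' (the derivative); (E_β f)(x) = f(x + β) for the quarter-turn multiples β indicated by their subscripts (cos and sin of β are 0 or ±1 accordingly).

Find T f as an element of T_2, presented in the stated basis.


D f = 2cos 2x - (2/3)sin 2x
D D f = -(4/3)cos 2x - 4sin 2x
E_3pi/2 D^2 f = (4/3)cos 2x + 4sin 2x
E_3pi/2 E_3pi/2 D^2 f = -(4/3)cos 2x - 4sin 2x
D ((E_3pi/2)^2 ∘ D^2) f = -8cos 2x + (8/3)sin 2x
D D ((E_3pi/2)^2 ∘ D^2) f = (16/3)cos 2x + 16sin 2x
E_3pi/2 D^2 ((E_3pi/2)^2 ∘ D^2) f = -(16/3)cos 2x - 16sin 2x
E_3pi/2 E_3pi/2 D^2 ((E_3pi/2)^2 ∘ D^2) f = (16/3)cos 2x + 16sin 2x

the result is g(x) = (16/3)cos 2x + 16sin 2x


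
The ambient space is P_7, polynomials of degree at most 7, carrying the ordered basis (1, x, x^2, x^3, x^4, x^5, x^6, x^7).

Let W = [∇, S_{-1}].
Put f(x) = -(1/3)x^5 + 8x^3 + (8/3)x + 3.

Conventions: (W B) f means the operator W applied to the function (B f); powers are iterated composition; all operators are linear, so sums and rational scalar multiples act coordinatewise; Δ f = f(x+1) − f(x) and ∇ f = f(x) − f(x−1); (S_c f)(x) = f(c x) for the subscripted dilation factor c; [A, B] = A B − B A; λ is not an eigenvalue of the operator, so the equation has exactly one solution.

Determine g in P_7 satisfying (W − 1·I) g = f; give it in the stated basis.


write g with unknown coordinates in the stated basis and equate coefficients in (W − 1·I) g = f
solving from the highest basis element down gives g = (1/3)x^5 - (10/3)x^4 - (104/3)x^3 + (604/3)x^2 + 776x - 4459/3
check: W g = -(10/3)x^4 - (80/3)x^3 + (604/3)x^2 + (2336/3)x - 4450/3
so W g − 1·g = -(1/3)x^5 + 8x^3 + (8/3)x + 3 = f ✓

the result is g(x) = (1/3)x^5 - (10/3)x^4 - (104/3)x^3 + (604/3)x^2 + 776x - 4459/3


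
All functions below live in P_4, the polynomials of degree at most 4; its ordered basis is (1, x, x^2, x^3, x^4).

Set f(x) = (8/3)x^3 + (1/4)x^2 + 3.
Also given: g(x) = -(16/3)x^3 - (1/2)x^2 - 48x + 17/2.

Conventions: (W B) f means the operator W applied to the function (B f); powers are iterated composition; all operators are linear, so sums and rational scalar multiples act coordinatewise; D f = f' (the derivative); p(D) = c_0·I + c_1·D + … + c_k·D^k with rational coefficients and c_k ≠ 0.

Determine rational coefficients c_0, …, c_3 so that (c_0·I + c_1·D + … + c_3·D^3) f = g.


D^0 f = (8/3)x^3 + (1/4)x^2 + 3
D^1 f = 8x^2 + (1/2)x
D^2 f = 16x + 1/2
D^3 f = 16
matching coefficients of g against c_0 f + c_1 Df + … from the top degree down determines the c_i
solution: c_0 = -2, c_1 = 0, c_2 = -3, c_3 = 1

p(D) = -2·I − 3·D^2 + D^3, i.e. c_0 = -2, c_1 = 0, c_2 = -3, c_3 = 1


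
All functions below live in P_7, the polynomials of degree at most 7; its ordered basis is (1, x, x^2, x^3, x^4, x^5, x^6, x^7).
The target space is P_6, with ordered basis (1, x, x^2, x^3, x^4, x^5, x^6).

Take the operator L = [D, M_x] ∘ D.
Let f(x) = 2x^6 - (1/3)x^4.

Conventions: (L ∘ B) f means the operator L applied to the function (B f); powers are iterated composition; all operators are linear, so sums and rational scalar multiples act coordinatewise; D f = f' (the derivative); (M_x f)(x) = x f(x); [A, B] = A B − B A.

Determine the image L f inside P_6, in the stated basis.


D f = 12x^5 - (4/3)x^3
M_x D f = 12x^6 - (4/3)x^4
D M_x D f = 72x^5 - (16/3)x^3
D D f = 60x^4 - 4x^2
M_x D D f = 60x^5 - 4x^3
[D, M_x] D f = 12x^5 - (4/3)x^3

the result is g(x) = 12x^5 - (4/3)x^3


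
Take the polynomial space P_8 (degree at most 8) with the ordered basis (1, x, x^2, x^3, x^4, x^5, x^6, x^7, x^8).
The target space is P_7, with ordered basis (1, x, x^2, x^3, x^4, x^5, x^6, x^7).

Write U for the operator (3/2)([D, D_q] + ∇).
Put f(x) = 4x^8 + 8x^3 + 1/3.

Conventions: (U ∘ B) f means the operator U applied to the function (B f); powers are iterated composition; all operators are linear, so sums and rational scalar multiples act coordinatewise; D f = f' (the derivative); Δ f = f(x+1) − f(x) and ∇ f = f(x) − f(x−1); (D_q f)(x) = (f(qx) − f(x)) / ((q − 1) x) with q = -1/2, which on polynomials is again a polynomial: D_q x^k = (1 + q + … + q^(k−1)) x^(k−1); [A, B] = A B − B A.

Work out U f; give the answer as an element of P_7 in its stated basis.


g(x) = 48x^7 - (11031/64)x^6 + 336x^5 - 420x^4 + 336x^3 - 132x^2 + 12x + 6

D_q f = (85/32)x^7 + 6x^2
D D_q f = (595/32)x^6 + 12x
D f = 32x^7 + 24x^2
D_q D f = (43/2)x^6 + 12x
[D, D_q] f = -(93/32)x^6
∇ f = 32x^7 - 112x^6 + 224x^5 - 280x^4 + 224x^3 - 88x^2 + 8x + 4
([D, D_q] + ∇) f = 32x^7 - (3677/32)x^6 + 224x^5 - 280x^4 + 224x^3 - 88x^2 + 8x + 4
((3/2)([D, D_q] + ∇)) f = 48x^7 - (11031/64)x^6 + 336x^5 - 420x^4 + 336x^3 - 132x^2 + 12x + 6


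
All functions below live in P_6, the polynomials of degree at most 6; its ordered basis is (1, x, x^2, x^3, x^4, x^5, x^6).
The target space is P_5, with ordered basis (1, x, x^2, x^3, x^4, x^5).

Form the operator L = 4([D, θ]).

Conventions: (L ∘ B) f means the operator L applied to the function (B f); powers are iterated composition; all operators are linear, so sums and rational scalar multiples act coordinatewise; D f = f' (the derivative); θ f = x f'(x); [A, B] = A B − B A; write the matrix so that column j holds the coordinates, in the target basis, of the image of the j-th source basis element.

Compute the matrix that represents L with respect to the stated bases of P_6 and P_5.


image of 1: 0
image of x: 4
image of x^2: 8x
image of x^3: 12x^2
image of x^4: 16x^3
image of x^5: 20x^4
image of x^6: 24x^5
each image's coordinates form column j of the matrix

the matrix is [[0, 4, 0, 0, 0, 0, 0]; [0, 0, 8, 0, 0, 0, 0]; [0, 0, 0, 12, 0, 0, 0]; [0, 0, 0, 0, 16, 0, 0]; [0, 0, 0, 0, 0, 20, 0]; [0, 0, 0, 0, 0, 0, 24]] (rows listed top to bottom)


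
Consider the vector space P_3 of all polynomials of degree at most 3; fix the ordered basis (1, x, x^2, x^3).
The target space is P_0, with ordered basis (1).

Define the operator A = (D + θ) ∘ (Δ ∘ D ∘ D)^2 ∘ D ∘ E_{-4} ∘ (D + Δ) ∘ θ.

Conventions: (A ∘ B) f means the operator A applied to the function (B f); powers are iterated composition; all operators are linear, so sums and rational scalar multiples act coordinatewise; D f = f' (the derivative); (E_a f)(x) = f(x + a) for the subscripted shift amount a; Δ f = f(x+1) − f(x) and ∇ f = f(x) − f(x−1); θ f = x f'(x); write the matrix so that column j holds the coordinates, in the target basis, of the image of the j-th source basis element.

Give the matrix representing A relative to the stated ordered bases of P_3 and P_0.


image of 1: 0
image of x: 0
image of x^2: 0
image of x^3: 0
each image's coordinates form column j of the matrix

the matrix is [[0, 0, 0, 0]] (rows listed top to bottom)


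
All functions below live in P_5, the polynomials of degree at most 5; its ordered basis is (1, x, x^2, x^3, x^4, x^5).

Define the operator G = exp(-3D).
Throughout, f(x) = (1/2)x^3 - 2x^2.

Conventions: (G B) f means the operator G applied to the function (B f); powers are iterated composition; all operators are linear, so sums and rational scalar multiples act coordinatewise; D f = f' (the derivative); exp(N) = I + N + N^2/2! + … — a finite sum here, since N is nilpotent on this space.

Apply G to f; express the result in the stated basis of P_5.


the result is g(x) = (1/2)x^3 - (13/2)x^2 + (51/2)x - 63/2

order-1 term: -(9/2)x^2 + 12x
order-2 term: (27/2)x - 18
order-3 term: -27/2
the series for exp(-3D) f terminates at order 3
exp(-3D) f = (1/2)x^3 - (13/2)x^2 + (51/2)x - 63/2


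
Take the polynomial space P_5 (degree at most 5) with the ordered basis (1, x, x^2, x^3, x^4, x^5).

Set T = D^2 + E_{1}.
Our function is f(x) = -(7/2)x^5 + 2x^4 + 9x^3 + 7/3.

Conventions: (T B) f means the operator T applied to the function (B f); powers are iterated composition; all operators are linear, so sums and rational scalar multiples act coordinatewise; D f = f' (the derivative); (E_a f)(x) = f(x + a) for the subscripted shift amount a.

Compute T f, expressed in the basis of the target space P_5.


D f = -(35/2)x^4 + 8x^3 + 27x^2
D D f = -70x^3 + 24x^2 + 54x
E_{1} f = -(7/2)x^5 - (31/2)x^4 - 18x^3 + 4x^2 + (35/2)x + 59/6
(D^2 + E_{1}) f = -(7/2)x^5 - (31/2)x^4 - 88x^3 + 28x^2 + (143/2)x + 59/6

the result is g(x) = -(7/2)x^5 - (31/2)x^4 - 88x^3 + 28x^2 + (143/2)x + 59/6


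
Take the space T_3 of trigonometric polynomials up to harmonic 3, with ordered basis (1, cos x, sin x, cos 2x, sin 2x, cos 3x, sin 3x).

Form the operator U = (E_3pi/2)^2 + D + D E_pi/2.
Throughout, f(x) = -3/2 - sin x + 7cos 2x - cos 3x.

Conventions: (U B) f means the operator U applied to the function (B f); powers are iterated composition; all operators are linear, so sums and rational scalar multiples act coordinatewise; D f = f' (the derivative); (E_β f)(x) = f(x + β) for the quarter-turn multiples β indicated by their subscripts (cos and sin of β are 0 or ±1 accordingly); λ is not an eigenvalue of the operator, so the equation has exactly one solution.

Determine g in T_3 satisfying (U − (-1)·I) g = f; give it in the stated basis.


g(x) = -3/4 + (1/2)cos x + (1/2)sin x + (7/2)cos 2x - (1/6)cos 3x - (1/6)sin 3x

write g with unknown coordinates in the stated basis and equate coefficients in (U − (-1)·I) g = f
solving from the highest basis element down gives g = -3/4 + (1/2)cos x + (1/2)sin x + (7/2)cos 2x - (1/6)cos 3x - (1/6)sin 3x
check: U g = -3/4 - (1/2)cos x - (3/2)sin x + (7/2)cos 2x - (5/6)cos 3x + (1/6)sin 3x
so U g − (-1)·g = -3/2 - sin x + 7cos 2x - cos 3x = f ✓


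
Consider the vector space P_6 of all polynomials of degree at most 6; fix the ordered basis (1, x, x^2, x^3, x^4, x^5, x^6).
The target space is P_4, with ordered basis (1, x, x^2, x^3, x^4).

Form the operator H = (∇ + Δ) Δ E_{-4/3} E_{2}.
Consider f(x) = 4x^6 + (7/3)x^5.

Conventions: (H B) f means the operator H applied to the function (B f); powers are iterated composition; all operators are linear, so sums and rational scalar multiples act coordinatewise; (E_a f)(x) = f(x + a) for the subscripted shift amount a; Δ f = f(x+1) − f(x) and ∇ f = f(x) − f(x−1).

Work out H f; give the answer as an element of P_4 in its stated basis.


g(x) = 240x^4 + (3640/3)x^3 + (8660/3)x^2 + (30800/9)x + 132566/81

E_{2} f = 4x^6 + (151/3)x^5 + (790/3)x^4 + (2200/3)x^3 + (3440/3)x^2 + (2864/3)x + 992/3
E_{-4/3} E_{2} f = 4x^6 + (55/3)x^5 + (310/9)x^4 + (920/27)x^3 + (1520/81)x^2 + (1328/243)x + 160/243
Δ (E_{-4/3} E_{2}) f = 24x^5 + (455/3)x^4 + (3610/9)x^3 + (4970/9)x^2 + (31849/81)x + 27965/243
∇ Δ (E_{-4/3} E_{2}) f = 120x^4 + (1100/3)x^3 + (1600/3)x^2 + (3490/9)x + 9268/81
Δ Δ (E_{-4/3} E_{2}) f = 120x^4 + (2540/3)x^3 + (7060/3)x^2 + (27310/9)x + 123298/81
(∇ + Δ) Δ (E_{-4/3} E_{2}) f = 240x^4 + (3640/3)x^3 + (8660/3)x^2 + (30800/9)x + 132566/81


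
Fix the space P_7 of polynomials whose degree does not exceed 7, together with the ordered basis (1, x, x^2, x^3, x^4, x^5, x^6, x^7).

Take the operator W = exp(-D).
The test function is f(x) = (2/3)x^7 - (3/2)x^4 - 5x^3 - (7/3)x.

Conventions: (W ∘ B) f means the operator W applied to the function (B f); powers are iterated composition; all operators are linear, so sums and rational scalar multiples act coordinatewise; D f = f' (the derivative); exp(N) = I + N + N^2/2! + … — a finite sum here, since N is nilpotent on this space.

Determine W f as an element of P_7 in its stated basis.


the image equals g(x) = (2/3)x^7 - (14/3)x^6 + 14x^5 - (149/6)x^4 + (73/3)x^3 - 8x^2 - (20/3)x + 31/6

order-1 term: -(14/3)x^6 + 6x^3 + 15x^2 + 7/3
order-2 term: 14x^5 - 9x^2 - 15x
order-3 term: -(70/3)x^4 + 6x + 5
order-4 term: (70/3)x^3 - 3/2
order-5 term: -14x^2
order-6 term: (14/3)x
order-7 term: -2/3
the series for exp(-D) f terminates at order 7
exp(-D) f = (2/3)x^7 - (14/3)x^6 + 14x^5 - (149/6)x^4 + (73/3)x^3 - 8x^2 - (20/3)x + 31/6
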